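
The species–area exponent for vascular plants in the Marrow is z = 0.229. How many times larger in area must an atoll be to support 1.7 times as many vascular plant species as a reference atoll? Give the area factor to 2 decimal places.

(A₂/A₁)^0.229 = 1.7, so A₂/A₁ = 1.7^(1/0.229) = 1.7^4.367
ln(A₂/A₁) = ln 1.7 / 0.229 = 0.5306 / 0.229 = 2.3172
A₂/A₁ = e^2.3172 ≈ 10.15

10.15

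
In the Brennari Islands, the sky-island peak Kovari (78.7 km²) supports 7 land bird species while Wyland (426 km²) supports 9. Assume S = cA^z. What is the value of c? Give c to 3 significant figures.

z = ln(S₂/S₁) / ln(A₂/A₁) = ln(9/7) / ln(426/78.7) = 0.2513 / 1.6888 = 0.1488
c = S₁ / A₁^z = 7 / 78.7^0.1488 = 7 / 1.915 = 3.656

3.66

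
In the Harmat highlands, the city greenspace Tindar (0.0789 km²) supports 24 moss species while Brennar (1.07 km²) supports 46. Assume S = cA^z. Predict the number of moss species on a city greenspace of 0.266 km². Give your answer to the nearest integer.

z = ln(46/24) / ln(1.07/0.0789) = 0.6506 / 2.6072 = 0.2495
c = 24 / 0.0789^0.2495 = 24 / 0.5306 = 45.23
S₃ = 45.23 × 0.266^0.2495 = 45.23 × 0.7186 ≈ 32.5

33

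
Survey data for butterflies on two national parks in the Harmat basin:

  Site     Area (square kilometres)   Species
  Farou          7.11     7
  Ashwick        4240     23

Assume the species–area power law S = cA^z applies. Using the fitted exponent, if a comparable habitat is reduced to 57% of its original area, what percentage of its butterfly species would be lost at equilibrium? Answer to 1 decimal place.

z = ln(23/7) / ln(4240/7.11) = 1.1896 / 6.3908 = 0.1861
S_new/S_old = (A_new/A_old)^z = 0.57^0.1861 = exp(0.1861 × -0.5621) = 0.9007
Fraction lost = 1 − 0.9007 = 0.09934

9.9%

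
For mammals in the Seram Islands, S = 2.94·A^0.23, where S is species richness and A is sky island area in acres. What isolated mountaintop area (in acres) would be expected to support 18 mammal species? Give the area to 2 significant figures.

18 = 2.94 × A^0.23  ⇒  A^0.23 = 18/2.94 = 6.122
ln A = ln(6.122) / 0.23 = 1.8120 / 0.23 = 7.8781
A = e^7.8781 ≈ 2639 acres

2600 acres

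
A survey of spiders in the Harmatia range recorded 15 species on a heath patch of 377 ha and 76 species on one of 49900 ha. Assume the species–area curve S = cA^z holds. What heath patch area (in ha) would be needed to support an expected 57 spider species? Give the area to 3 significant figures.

21000 ha

z = ln(76/15) / ln(49900/377) = 1.6227 / 4.8855 = 0.3321
c = 15 / 377^0.3321 = 15 / 7.173 = 2.091
A = (57/2.091)^(1/0.3321) ⇒ ln A = ln(27.26)/0.3321 = 9.9516
A = e^9.9516 ≈ 20986 ha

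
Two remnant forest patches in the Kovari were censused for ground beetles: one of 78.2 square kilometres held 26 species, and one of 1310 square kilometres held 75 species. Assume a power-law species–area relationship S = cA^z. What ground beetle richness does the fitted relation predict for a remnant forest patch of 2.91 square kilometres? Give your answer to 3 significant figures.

z = ln(75/26) / ln(1310/78.2) = 1.0594 / 2.8185 = 0.3759
c = 26 / 78.2^0.3759 = 26 / 5.148 = 5.051
S₃ = 5.051 × 2.91^0.3759 = 5.051 × 1.494 ≈ 7.546

7.55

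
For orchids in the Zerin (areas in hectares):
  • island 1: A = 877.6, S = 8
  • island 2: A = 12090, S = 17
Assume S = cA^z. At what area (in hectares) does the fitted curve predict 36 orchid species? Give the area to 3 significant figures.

z = ln(17/8) / ln(12090/877.6) = 0.7538 / 2.6229 = 0.2874
c = 8 / 877.6^0.2874 = 8 / 7.012 = 1.141
A = (36/1.141)^(1/0.2874) ⇒ ln A = ln(31.55)/0.2874 = 12.0110
A = e^12.0110 ≈ 164558 hectares

165000 hectares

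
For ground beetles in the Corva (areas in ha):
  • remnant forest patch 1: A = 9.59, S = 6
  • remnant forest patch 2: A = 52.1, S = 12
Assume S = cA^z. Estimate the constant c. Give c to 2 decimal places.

z = ln(S₂/S₁) / ln(A₂/A₁) = ln(12/6) / ln(52.1/9.59) = 0.6931 / 1.6924 = 0.4096
c = S₁ / A₁^z = 6 / 9.59^0.4096 = 6 / 2.524 = 2.377

2.38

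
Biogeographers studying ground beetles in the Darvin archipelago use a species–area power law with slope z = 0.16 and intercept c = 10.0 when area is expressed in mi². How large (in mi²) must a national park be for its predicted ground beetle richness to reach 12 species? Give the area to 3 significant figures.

12 = 10 × A^0.16  ⇒  A^0.16 = 12/10 = 1.2
ln A = ln(1.2) / 0.16 = 0.1823 / 0.16 = 1.1395
A = e^1.1395 ≈ 3.125 mi²

3.13 mi²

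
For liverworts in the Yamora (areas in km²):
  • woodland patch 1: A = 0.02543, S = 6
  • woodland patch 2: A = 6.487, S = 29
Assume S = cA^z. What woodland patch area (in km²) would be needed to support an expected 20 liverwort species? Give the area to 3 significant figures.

z = ln(29/6) / ln(6.487/0.02543) = 1.5755 / 5.5416 = 0.2843
c = 6 / 0.02543^0.2843 = 6 / 0.3521 = 17.04
A = (20/17.04)^(1/0.2843) ⇒ ln A = ln(1.174)/0.2843 = 0.5629
A = e^0.5629 ≈ 1.756 km²

1.76 km²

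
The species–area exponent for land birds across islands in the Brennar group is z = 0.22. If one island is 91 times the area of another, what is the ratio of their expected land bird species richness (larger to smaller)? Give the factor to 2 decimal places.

2.70

S₂/S₁ = (A₂/A₁)^z = 91^0.22
ln(S₂/S₁) = 0.22 × ln 91 = 0.22 × 4.5109 = 0.9924
S₂/S₁ = e^0.9924 ≈ 2.698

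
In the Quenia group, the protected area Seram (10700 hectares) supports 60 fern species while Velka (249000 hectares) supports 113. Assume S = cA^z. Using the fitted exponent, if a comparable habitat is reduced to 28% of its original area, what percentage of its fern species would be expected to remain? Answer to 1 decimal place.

z = ln(113/60) / ln(249000/10700) = 0.6330 / 3.1472 = 0.2011
S_new/S_old = (A_new/A_old)^z = 0.28^0.2011 = exp(0.2011 × -1.2730) = 0.7741

77.4%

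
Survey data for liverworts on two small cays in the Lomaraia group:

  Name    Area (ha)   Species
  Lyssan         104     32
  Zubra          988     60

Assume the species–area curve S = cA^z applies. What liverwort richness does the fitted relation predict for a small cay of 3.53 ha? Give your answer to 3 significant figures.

12.4

z = ln(60/32) / ln(988/104) = 0.6286 / 2.2513 = 0.2792
c = 32 / 104^0.2792 = 32 / 3.658 = 8.749
S₃ = 8.749 × 3.53^0.2792 = 8.749 × 1.422 ≈ 12.44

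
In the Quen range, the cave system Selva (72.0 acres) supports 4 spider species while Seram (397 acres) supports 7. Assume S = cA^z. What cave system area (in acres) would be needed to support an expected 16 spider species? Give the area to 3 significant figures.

4940 acres

z = ln(7/4) / ln(397/72) = 0.5596 / 1.7073 = 0.3278
c = 4 / 72^0.3278 = 4 / 4.063 = 0.9846
A = (16/0.9846)^(1/0.3278) ⇒ ln A = ln(16.25)/0.3278 = 8.5060
A = e^8.5060 ≈ 4944 acres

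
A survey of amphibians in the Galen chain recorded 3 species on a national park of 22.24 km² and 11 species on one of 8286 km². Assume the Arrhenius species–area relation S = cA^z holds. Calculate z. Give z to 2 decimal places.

0.22

Taking logs: ln S = ln c + z ln A, so z = (ln S₂ − ln S₁)/(ln A₂ − ln A₁).
z = ln(11/3) / ln(8286/22.24) = ln(3.667) / ln(372.6) = 1.2993 / 5.9204 = 0.2195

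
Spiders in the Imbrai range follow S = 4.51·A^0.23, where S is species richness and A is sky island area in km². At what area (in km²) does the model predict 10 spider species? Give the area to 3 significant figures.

31.9 km²

10 = 4.51 × A^0.23  ⇒  A^0.23 = 10/4.51 = 2.217
ln A = ln(2.217) / 0.23 = 0.7963 / 0.23 = 3.4621
A = e^3.4621 ≈ 31.88 km²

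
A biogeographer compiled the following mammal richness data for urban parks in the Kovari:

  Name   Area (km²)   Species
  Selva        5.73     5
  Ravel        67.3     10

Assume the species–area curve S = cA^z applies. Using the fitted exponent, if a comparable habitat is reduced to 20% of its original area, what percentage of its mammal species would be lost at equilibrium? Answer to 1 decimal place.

36.4%

z = ln(10/5) / ln(67.3/5.73) = 0.6931 / 2.4634 = 0.2814
S_new/S_old = (A_new/A_old)^z = 0.2^0.2814 = exp(0.2814 × -1.6094) = 0.6358
Fraction lost = 1 − 0.6358 = 0.3642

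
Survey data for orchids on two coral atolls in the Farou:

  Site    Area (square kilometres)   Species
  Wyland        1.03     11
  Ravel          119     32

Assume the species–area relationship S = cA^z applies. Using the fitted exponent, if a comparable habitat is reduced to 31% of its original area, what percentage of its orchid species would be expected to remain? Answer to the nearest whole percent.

z = ln(32/11) / ln(119/1.03) = 1.0678 / 4.7496 = 0.2248
S_new/S_old = (A_new/A_old)^z = 0.31^0.2248 = exp(0.2248 × -1.1712) = 0.7685

77%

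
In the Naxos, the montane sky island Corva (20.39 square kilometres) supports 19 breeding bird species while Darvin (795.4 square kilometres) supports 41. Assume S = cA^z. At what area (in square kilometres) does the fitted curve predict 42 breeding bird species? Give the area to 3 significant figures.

892 square kilometres

z = ln(41/19) / ln(795.4/20.39) = 0.7691 / 3.6638 = 0.2099
c = 19 / 20.39^0.2099 = 19 / 1.883 = 10.09
A = (42/10.09)^(1/0.2099) ⇒ ln A = ln(4.163)/0.2099 = 6.7936
A = e^6.7936 ≈ 892.2 square kilometres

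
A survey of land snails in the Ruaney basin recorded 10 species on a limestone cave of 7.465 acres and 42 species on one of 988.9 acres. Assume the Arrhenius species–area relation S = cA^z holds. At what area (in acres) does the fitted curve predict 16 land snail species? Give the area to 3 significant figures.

37.0 acres

z = ln(42/10) / ln(988.9/7.465) = 1.4351 / 4.8864 = 0.2937
c = 10 / 7.465^0.2937 = 10 / 1.805 = 5.541
A = (16/5.541)^(1/0.2937) ⇒ ln A = ln(2.887)/0.2937 = 3.6106
A = e^3.6106 ≈ 36.99 acres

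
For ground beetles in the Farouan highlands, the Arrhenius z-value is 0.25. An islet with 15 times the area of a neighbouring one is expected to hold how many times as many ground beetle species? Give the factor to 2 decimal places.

S₂/S₁ = (A₂/A₁)^z = 15^0.25
ln(S₂/S₁) = 0.25 × ln 15 = 0.25 × 2.7081 = 0.6770
S₂/S₁ = e^0.6770 ≈ 1.968

1.97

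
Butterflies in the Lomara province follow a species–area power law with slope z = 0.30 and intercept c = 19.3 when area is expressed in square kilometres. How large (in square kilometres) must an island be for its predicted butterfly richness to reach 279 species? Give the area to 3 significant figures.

279 = 19.3 × A^0.3  ⇒  A^0.3 = 279/19.3 = 14.46
ln A = ln(14.46) / 0.3 = 2.6711 / 0.3 = 8.9037
A = e^8.9037 ≈ 7359 square kilometres

7360 square kilometres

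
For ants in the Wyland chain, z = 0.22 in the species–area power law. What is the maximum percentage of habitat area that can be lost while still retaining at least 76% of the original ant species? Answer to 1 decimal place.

71.3%

Need (A_new/A_old)^0.22 = 0.76, so A_new/A_old = 0.76^(1/0.22) = 0.76^4.545
ln(A_new/A_old) = ln 0.76 / 0.22 = -0.2744 / 0.22 = -1.2474
A_new/A_old = e^-1.2474 ≈ 0.2872
Fraction that can be lost = 1 − 0.2872 = 0.7128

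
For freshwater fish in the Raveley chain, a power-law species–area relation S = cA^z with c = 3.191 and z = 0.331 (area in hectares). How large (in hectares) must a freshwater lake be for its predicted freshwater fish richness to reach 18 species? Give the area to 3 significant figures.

18 = 3.191 × A^0.331  ⇒  A^0.331 = 18/3.191 = 5.641
ln A = ln(5.641) / 0.331 = 1.7300 / 0.331 = 5.2267
A = e^5.2267 ≈ 186.2 hectares

186 hectares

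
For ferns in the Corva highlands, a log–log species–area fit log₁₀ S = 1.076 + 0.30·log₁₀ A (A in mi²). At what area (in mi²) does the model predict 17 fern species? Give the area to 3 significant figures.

3.27 mi²

17 = 11.91 × A^0.3  ⇒  A^0.3 = 17/11.91 = 1.427
ln A = ln(1.427) / 0.3 = 0.3556 / 0.3 = 1.1854
A = e^1.1854 ≈ 3.272 mi²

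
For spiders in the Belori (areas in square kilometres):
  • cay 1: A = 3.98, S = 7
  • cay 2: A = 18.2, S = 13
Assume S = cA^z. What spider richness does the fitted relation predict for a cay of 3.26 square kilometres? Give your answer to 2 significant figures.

z = ln(13/7) / ln(18.2/3.98) = 0.6190 / 1.5201 = 0.4072
c = 7 / 3.98^0.4072 = 7 / 1.755 = 3.989
S₃ = 3.989 × 3.26^0.4072 = 3.989 × 1.618 ≈ 6.454

6.5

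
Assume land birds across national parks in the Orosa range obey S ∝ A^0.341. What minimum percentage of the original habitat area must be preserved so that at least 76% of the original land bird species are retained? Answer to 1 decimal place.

Need (A_new/A_old)^0.341 = 0.76, so A_new/A_old = 0.76^(1/0.341) = 0.76^2.933
ln(A_new/A_old) = ln 0.76 / 0.341 = -0.2744 / 0.341 = -0.8048
A_new/A_old = e^-0.8048 ≈ 0.4472

44.7%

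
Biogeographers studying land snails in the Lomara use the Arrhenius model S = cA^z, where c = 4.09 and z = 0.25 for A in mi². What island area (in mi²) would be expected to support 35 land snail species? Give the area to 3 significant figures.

35 = 4.09 × A^0.25  ⇒  A^0.25 = 35/4.09 = 8.557
ln A = ln(8.557) / 0.25 = 2.1468 / 0.25 = 8.5872
A = e^8.5872 ≈ 5363 mi²

5360 mi²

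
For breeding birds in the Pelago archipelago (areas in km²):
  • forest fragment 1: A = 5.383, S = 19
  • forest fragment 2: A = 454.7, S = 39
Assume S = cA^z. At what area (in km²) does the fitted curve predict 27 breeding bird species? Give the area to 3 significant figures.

z = ln(39/19) / ln(454.7/5.383) = 0.7191 / 4.4364 = 0.1621
c = 19 / 5.383^0.1621 = 19 / 1.314 = 14.46
A = (27/14.46)^(1/0.1621) ⇒ ln A = ln(1.867)/0.1621 = 3.8511
A = e^3.8511 ≈ 47.04 km²

47.0 km²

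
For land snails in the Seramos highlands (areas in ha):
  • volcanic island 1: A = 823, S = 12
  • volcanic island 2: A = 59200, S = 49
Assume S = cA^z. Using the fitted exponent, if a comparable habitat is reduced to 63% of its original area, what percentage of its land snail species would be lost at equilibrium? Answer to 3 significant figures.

z = ln(49/12) / ln(59200/823) = 1.4069 / 4.2757 = 0.3290
S_new/S_old = (A_new/A_old)^z = 0.63^0.3290 = exp(0.3290 × -0.4620) = 0.859
Fraction lost = 1 − 0.859 = 0.141

14.1%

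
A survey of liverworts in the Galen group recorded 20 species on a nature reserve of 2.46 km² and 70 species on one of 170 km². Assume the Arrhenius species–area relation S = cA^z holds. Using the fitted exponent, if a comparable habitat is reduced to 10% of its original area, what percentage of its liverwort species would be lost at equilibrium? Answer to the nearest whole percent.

49%

z = ln(70/20) / ln(170/2.46) = 1.2528 / 4.2356 = 0.2958
S_new/S_old = (A_new/A_old)^z = 0.1^0.2958 = exp(0.2958 × -2.3026) = 0.5061
Fraction lost = 1 − 0.5061 = 0.4939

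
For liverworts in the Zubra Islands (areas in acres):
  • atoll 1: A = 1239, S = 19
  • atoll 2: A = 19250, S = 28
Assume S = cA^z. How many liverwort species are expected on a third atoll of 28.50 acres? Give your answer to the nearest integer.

11

z = ln(28/19) / ln(19250/1239) = 0.3878 / 2.7432 = 0.1414
c = 19 / 1239^0.1414 = 19 / 2.737 = 6.943
S₃ = 6.943 × 28.5^0.1414 = 6.943 × 1.606 ≈ 11.15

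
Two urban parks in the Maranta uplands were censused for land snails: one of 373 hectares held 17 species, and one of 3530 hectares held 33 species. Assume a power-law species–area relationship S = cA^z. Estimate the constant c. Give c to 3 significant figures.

2.96

z = ln(S₂/S₁) / ln(A₂/A₁) = ln(33/17) / ln(3530/373) = 0.6633 / 2.2475 = 0.2951
c = S₁ / A₁^z = 17 / 373^0.2951 = 17 / 5.741 = 2.961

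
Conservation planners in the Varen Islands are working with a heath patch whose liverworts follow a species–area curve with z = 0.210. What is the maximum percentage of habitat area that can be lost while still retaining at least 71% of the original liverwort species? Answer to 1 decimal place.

80.4%

Need (A_new/A_old)^0.21 = 0.71, so A_new/A_old = 0.71^(1/0.21) = 0.71^4.762
ln(A_new/A_old) = ln 0.71 / 0.21 = -0.3425 / 0.21 = -1.6309
A_new/A_old = e^-1.6309 ≈ 0.1958
Fraction that can be lost = 1 − 0.1958 = 0.8042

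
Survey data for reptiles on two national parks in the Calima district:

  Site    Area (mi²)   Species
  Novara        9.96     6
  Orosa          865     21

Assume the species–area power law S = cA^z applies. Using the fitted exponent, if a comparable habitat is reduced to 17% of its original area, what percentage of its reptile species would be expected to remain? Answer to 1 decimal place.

60.8%

z = ln(21/6) / ln(865/9.96) = 1.2528 / 4.4642 = 0.2806
S_new/S_old = (A_new/A_old)^z = 0.17^0.2806 = exp(0.2806 × -1.7720) = 0.6082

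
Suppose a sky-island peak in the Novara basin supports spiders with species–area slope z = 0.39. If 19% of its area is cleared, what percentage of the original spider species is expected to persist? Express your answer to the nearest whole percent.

S_new/S_old = (A_new/A_old)^z = 0.81^0.39
= exp(0.39 × ln 0.81) = exp(0.39 × -0.2107) = exp(-0.0822) ≈ 0.9211

92%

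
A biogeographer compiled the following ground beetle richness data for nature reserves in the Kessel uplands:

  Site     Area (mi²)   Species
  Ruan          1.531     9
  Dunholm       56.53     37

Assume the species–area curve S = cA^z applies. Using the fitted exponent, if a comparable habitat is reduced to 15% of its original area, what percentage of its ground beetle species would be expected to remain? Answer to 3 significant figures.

z = ln(37/9) / ln(56.53/1.531) = 1.4137 / 3.6089 = 0.3917
S_new/S_old = (A_new/A_old)^z = 0.15^0.3917 = exp(0.3917 × -1.8971) = 0.4756

47.6%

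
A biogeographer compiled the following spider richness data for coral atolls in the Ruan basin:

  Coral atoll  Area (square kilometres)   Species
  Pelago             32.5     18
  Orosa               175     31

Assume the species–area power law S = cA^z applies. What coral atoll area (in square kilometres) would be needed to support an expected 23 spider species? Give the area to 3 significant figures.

69.4 square kilometres

z = ln(31/18) / ln(175/32.5) = 0.5436 / 1.6835 = 0.3229
c = 18 / 32.5^0.3229 = 18 / 3.077 = 5.849
A = (23/5.849)^(1/0.3229) ⇒ ln A = ln(3.932)/0.3229 = 4.2404
A = e^4.2404 ≈ 69.43 square kilometres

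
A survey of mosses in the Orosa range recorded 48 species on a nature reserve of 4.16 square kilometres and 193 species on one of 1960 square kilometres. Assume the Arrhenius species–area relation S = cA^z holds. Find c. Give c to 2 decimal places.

z = ln(S₂/S₁) / ln(A₂/A₁) = ln(193/48) / ln(1960/4.16) = 1.3915 / 6.1552 = 0.2261
c = S₁ / A₁^z = 48 / 4.16^0.2261 = 48 / 1.38 = 34.78

34.78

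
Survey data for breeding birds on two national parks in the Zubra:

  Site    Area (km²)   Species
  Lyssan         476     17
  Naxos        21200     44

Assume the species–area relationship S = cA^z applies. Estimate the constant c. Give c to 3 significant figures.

z = ln(S₂/S₁) / ln(A₂/A₁) = ln(44/17) / ln(21200/476) = 0.9510 / 3.7963 = 0.2505
c = S₁ / A₁^z = 17 / 476^0.2505 = 17 / 4.685 = 3.628

3.63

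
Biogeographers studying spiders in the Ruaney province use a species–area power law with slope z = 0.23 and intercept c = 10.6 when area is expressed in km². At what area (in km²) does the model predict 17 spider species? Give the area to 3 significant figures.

17 = 10.6 × A^0.23  ⇒  A^0.23 = 17/10.6 = 1.604
ln A = ln(1.604) / 0.23 = 0.4724 / 0.23 = 2.0537
A = e^2.0537 ≈ 7.797 km²

7.80 km²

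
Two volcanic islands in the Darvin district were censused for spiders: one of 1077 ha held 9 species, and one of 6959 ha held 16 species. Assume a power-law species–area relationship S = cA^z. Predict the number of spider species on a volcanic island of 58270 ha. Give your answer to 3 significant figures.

30.8

z = ln(16/9) / ln(6959/1077) = 0.5754 / 1.8659 = 0.3084
c = 9 / 1077^0.3084 = 9 / 8.61 = 1.045
S₃ = 1.045 × 58270^0.3084 = 1.045 × 29.48 ≈ 30.81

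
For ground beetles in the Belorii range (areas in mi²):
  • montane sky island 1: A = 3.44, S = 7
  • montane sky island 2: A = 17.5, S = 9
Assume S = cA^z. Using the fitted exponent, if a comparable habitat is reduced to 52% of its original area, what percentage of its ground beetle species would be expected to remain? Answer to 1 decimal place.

z = ln(9/7) / ln(17.5/3.44) = 0.2513 / 1.6267 = 0.1545
S_new/S_old = (A_new/A_old)^z = 0.52^0.1545 = exp(0.1545 × -0.6539) = 0.9039

90.4%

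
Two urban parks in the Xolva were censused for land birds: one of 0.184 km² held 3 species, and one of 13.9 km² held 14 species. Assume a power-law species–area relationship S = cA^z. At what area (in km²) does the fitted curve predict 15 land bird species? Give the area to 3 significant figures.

z = ln(14/3) / ln(13.9/0.184) = 1.5404 / 4.3247 = 0.3562
c = 3 / 0.184^0.3562 = 3 / 0.5472 = 5.483
A = (15/5.483)^(1/0.3562) ⇒ ln A = ln(2.736)/0.3562 = 2.8256
A = e^2.8256 ≈ 16.87 km²

16.9 km²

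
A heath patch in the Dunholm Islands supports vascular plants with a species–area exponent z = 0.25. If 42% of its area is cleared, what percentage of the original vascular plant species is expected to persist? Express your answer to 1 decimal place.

S_new/S_old = (A_new/A_old)^z = 0.58^0.25
= exp(0.25 × ln 0.58) = exp(0.25 × -0.5447) = exp(-0.1362) ≈ 0.8727

87.3%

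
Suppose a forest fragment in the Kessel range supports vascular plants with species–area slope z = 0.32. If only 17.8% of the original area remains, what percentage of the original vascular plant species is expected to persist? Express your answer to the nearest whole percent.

S_new/S_old = (A_new/A_old)^z = 0.178^0.32
= exp(0.32 × ln 0.178) = exp(0.32 × -1.7260) = exp(-0.5523) ≈ 0.5756

58%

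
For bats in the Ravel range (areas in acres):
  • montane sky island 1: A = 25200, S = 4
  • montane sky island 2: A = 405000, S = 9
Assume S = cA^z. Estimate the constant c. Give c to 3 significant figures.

z = ln(S₂/S₁) / ln(A₂/A₁) = ln(9/4) / ln(405000/25200) = 0.8109 / 2.7770 = 0.2920
c = S₁ / A₁^z = 4 / 25200^0.2920 = 4 / 19.29 = 0.2074

0.207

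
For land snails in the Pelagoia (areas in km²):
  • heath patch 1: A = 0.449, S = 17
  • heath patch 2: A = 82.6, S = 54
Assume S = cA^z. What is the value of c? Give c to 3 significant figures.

20.3

z = ln(S₂/S₁) / ln(A₂/A₁) = ln(54/17) / ln(82.6/0.449) = 1.1558 / 5.2147 = 0.2216
c = S₁ / A₁^z = 17 / 0.449^0.2216 = 17 / 0.8374 = 20.3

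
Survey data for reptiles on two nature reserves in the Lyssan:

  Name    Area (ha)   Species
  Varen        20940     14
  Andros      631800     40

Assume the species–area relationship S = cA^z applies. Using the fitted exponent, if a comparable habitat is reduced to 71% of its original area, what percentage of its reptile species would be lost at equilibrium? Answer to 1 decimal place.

10.0%

z = ln(40/14) / ln(631800/20940) = 1.0498 / 3.4069 = 0.3081
S_new/S_old = (A_new/A_old)^z = 0.71^0.3081 = exp(0.3081 × -0.3425) = 0.8998
Fraction lost = 1 − 0.8998 = 0.1002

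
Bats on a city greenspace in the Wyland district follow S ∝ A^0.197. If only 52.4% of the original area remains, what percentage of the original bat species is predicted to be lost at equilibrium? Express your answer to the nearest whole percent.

12%

S_new/S_old = (A_new/A_old)^z = 0.524^0.197
= exp(0.197 × ln 0.524) = exp(0.197 × -0.6463) = exp(-0.1273) ≈ 0.8805
Fraction lost = 1 − 0.8805 = 0.1195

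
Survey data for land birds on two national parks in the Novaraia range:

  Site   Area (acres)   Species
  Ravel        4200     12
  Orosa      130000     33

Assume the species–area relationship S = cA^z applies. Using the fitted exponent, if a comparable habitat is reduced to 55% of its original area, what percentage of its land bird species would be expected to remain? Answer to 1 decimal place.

z = ln(33/12) / ln(130000/4200) = 1.0116 / 3.4324 = 0.2947
S_new/S_old = (A_new/A_old)^z = 0.55^0.2947 = exp(0.2947 × -0.5978) = 0.8385

83.8%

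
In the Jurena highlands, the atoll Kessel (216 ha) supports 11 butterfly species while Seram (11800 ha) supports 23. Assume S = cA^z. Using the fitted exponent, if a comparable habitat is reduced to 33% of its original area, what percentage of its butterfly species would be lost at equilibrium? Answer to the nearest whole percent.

18%

z = ln(23/11) / ln(11800/216) = 0.7376 / 4.0006 = 0.1844
S_new/S_old = (A_new/A_old)^z = 0.33^0.1844 = exp(0.1844 × -1.1087) = 0.8151
Fraction lost = 1 − 0.8151 = 0.1849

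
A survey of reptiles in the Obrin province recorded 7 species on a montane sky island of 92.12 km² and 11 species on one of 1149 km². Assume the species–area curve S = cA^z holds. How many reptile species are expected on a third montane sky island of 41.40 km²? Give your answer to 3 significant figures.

z = ln(11/7) / ln(1149/92.12) = 0.4520 / 2.5236 = 0.1791
c = 7 / 92.12^0.1791 = 7 / 2.248 = 3.114
S₃ = 3.114 × 41.4^0.1791 = 3.114 × 1.948 ≈ 6.066

6.07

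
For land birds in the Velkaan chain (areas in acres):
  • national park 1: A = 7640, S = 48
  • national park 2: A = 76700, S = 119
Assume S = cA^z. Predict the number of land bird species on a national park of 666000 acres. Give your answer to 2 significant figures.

z = ln(119/48) / ln(76700/7640) = 0.9079 / 2.3065 = 0.3936
c = 48 / 7640^0.3936 = 48 / 33.77 = 1.421
S₃ = 1.421 × 666000^0.3936 = 1.421 × 196 ≈ 278.6

280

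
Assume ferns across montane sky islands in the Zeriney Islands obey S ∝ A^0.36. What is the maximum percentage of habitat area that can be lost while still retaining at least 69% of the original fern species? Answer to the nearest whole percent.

Need (A_new/A_old)^0.36 = 0.69, so A_new/A_old = 0.69^(1/0.36) = 0.69^2.778
ln(A_new/A_old) = ln 0.69 / 0.36 = -0.3711 / 0.36 = -1.0307
A_new/A_old = e^-1.0307 ≈ 0.3567
Fraction that can be lost = 1 − 0.3567 = 0.6433

64%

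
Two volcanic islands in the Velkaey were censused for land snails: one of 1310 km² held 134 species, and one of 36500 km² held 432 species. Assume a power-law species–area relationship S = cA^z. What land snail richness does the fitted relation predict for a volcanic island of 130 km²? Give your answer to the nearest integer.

z = ln(432/134) / ln(36500/1310) = 1.1706 / 3.3273 = 0.3518
c = 134 / 1310^0.3518 = 134 / 12.49 = 10.73
S₃ = 10.73 × 130^0.3518 = 10.73 × 5.543 ≈ 59.45

59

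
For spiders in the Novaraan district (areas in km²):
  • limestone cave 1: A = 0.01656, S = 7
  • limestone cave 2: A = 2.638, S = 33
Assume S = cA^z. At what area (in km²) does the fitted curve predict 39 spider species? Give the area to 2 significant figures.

4.6 km²

z = ln(33/7) / ln(2.638/0.01656) = 1.5506 / 5.0708 = 0.3058
c = 7 / 0.01656^0.3058 = 7 / 0.2854 = 24.53
A = (39/24.53)^(1/0.3058) ⇒ ln A = ln(1.59)/0.3058 = 1.5163
A = e^1.5163 ≈ 4.555 km²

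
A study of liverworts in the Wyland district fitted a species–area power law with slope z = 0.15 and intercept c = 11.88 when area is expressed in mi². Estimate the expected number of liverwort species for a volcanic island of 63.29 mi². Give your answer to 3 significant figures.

22.1

S = 11.88 × 63.29^0.15 = 11.88 × 1.863 ≈ 22.13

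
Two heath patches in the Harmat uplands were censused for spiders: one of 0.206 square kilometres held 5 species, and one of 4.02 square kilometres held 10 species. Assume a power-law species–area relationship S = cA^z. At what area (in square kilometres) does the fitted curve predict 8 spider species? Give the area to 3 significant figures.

1.54 square kilometres

z = ln(10/5) / ln(4.02/0.206) = 0.6931 / 2.9712 = 0.2333
c = 5 / 0.206^0.2333 = 5 / 0.6917 = 7.228
A = (8/7.228)^(1/0.2333) ⇒ ln A = ln(1.107)/0.2333 = 0.4348
A = e^0.4348 ≈ 1.545 square kilometres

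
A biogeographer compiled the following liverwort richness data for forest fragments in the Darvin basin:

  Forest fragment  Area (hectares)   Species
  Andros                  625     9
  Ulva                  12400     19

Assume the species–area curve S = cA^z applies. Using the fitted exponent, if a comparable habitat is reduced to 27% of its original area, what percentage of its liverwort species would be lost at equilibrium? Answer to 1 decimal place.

z = ln(19/9) / ln(12400/625) = 0.7472 / 2.9877 = 0.2501
S_new/S_old = (A_new/A_old)^z = 0.27^0.2501 = exp(0.2501 × -1.3093) = 0.7208
Fraction lost = 1 − 0.7208 = 0.2792

27.9%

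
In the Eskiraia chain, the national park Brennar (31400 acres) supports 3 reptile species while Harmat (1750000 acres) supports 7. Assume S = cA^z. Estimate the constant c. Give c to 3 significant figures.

z = ln(S₂/S₁) / ln(A₂/A₁) = ln(7/3) / ln(1750000/31400) = 0.8473 / 4.0206 = 0.2107
c = S₁ / A₁^z = 3 / 31400^0.2107 = 3 / 8.865 = 0.3384

0.338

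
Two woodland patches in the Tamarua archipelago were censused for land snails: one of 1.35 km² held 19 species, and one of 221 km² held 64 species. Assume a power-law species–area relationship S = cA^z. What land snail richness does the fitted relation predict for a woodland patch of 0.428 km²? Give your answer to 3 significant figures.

14.5

z = ln(64/19) / ln(221/1.35) = 1.2144 / 5.0981 = 0.2382
c = 19 / 1.35^0.2382 = 19 / 1.074 = 17.69
S₃ = 17.69 × 0.428^0.2382 = 17.69 × 0.817 ≈ 14.45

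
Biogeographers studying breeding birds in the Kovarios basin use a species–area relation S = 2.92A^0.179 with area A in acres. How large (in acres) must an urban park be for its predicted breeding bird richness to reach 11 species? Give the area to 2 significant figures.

1700 acres

11 = 2.92 × A^0.179  ⇒  A^0.179 = 11/2.92 = 3.767
ln A = ln(3.767) / 0.179 = 1.3263 / 0.179 = 7.4096
A = e^7.4096 ≈ 1652 acres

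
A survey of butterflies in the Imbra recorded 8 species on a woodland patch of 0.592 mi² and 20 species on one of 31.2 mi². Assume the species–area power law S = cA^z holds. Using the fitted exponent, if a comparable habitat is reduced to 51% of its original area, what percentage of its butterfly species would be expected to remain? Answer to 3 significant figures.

85.6%

z = ln(20/8) / ln(31.2/0.592) = 0.9163 / 3.9647 = 0.2311
S_new/S_old = (A_new/A_old)^z = 0.51^0.2311 = exp(0.2311 × -0.6733) = 0.8559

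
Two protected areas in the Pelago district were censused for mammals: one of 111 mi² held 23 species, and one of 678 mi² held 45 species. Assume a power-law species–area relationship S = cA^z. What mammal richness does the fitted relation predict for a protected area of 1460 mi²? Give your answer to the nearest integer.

z = ln(45/23) / ln(678/111) = 0.6712 / 1.8096 = 0.3709
c = 23 / 111^0.3709 = 23 / 5.736 = 4.01
S₃ = 4.01 × 1460^0.3709 = 4.01 × 14.92 ≈ 59.81

60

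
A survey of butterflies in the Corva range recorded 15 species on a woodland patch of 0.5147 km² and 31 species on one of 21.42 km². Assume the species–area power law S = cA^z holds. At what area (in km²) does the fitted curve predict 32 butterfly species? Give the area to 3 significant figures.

z = ln(31/15) / ln(21.42/0.5147) = 0.7259 / 3.7285 = 0.1947
c = 15 / 0.5147^0.1947 = 15 / 0.8787 = 17.07
A = (32/17.07)^(1/0.1947) ⇒ ln A = ln(1.875)/0.1947 = 3.2274
A = e^3.2274 ≈ 25.21 km²

25.2 km²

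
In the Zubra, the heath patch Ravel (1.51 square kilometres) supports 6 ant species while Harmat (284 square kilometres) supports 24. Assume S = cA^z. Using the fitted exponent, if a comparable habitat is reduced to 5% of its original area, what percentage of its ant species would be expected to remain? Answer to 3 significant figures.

z = ln(24/6) / ln(284/1.51) = 1.3863 / 5.2369 = 0.2647
S_new/S_old = (A_new/A_old)^z = 0.05^0.2647 = exp(0.2647 × -2.9957) = 0.4525

45.2%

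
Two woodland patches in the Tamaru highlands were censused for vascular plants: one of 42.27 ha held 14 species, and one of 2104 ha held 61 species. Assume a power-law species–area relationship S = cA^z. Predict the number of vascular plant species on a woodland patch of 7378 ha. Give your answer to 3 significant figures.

97.9

z = ln(61/14) / ln(2104/42.27) = 1.4718 / 3.9075 = 0.3767
c = 14 / 42.27^0.3767 = 14 / 4.097 = 3.417
S₃ = 3.417 × 7378^0.3767 = 3.417 × 28.64 ≈ 97.85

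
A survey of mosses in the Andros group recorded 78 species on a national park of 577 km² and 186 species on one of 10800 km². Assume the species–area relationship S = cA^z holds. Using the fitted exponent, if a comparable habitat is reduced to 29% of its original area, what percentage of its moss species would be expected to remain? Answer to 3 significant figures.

z = ln(186/78) / ln(10800/577) = 0.8690 / 2.9295 = 0.2967
S_new/S_old = (A_new/A_old)^z = 0.29^0.2967 = exp(0.2967 × -1.2379) = 0.6927

69.3%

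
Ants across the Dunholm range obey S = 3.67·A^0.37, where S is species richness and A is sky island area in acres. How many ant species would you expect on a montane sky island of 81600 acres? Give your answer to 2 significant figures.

S = 3.67 × 81600^0.37
ln S = ln 3.67 + 0.37 × ln 81600 = 1.3002 + 0.37 × 11.3096 = 5.4847
S = e^5.4847 ≈ 241

240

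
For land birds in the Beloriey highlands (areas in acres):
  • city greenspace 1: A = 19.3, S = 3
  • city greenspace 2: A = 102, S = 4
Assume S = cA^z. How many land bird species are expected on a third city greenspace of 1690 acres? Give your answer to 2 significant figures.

z = ln(4/3) / ln(102/19.3) = 0.2877 / 1.6649 = 0.1728
c = 3 / 19.3^0.1728 = 3 / 1.668 = 1.799
S₃ = 1.799 × 1690^0.1728 = 1.799 × 3.612 ≈ 6.498

6.5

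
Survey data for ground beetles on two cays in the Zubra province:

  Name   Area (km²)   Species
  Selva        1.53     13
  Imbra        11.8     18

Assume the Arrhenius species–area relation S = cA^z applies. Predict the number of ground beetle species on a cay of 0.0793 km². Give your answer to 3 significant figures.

z = ln(18/13) / ln(11.8/1.53) = 0.3254 / 2.0428 = 0.1593
c = 13 / 1.53^0.1593 = 13 / 1.07 = 12.15
S₃ = 12.15 × 0.0793^0.1593 = 12.15 × 0.6678 ≈ 8.113

8.11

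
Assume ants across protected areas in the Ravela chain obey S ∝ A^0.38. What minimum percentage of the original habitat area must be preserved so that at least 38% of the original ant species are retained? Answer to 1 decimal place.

Need (A_new/A_old)^0.38 = 0.38, so A_new/A_old = 0.38^(1/0.38) = 0.38^2.632
ln(A_new/A_old) = ln 0.38 / 0.38 = -0.9676 / 0.38 = -2.5463
A_new/A_old = e^-2.5463 ≈ 0.07837

7.8%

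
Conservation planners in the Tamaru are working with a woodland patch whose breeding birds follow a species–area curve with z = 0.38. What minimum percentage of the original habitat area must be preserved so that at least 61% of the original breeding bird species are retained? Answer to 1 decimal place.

27.2%

Need (A_new/A_old)^0.38 = 0.61, so A_new/A_old = 0.61^(1/0.38) = 0.61^2.632
ln(A_new/A_old) = ln 0.61 / 0.38 = -0.4943 / 0.38 = -1.3008
A_new/A_old = e^-1.3008 ≈ 0.2723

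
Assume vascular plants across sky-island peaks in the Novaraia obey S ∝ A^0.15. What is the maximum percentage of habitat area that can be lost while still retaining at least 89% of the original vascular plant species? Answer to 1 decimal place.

Need (A_new/A_old)^0.15 = 0.89, so A_new/A_old = 0.89^(1/0.15) = 0.89^6.667
ln(A_new/A_old) = ln 0.89 / 0.15 = -0.1165 / 0.15 = -0.7769
A_new/A_old = e^-0.7769 ≈ 0.4598
Fraction that can be lost = 1 − 0.4598 = 0.5402

54.0%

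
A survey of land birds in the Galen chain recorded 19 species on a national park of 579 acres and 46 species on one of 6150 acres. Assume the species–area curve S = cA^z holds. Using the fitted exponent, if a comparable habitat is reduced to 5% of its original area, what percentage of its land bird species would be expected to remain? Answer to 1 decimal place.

z = ln(46/19) / ln(6150/579) = 0.8842 / 2.3629 = 0.3742
S_new/S_old = (A_new/A_old)^z = 0.05^0.3742 = exp(0.3742 × -2.9957) = 0.326

32.6%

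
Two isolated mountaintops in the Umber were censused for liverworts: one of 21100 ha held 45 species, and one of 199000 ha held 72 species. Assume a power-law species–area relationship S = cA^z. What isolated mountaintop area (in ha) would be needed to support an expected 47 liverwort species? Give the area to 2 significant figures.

z = ln(72/45) / ln(199000/21100) = 0.4700 / 2.2440 = 0.2094
c = 45 / 21100^0.2094 = 45 / 8.048 = 5.591
A = (47/5.591)^(1/0.2094) ⇒ ln A = ln(8.406)/0.2094 = 10.1646
A = e^10.1646 ≈ 25969 ha

26000 ha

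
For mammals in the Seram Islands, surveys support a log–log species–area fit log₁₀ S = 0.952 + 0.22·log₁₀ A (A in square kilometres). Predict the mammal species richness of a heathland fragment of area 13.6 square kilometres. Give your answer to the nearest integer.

S = 8.954 × 13.6^0.22 = 8.954 × 1.776 ≈ 15.9

16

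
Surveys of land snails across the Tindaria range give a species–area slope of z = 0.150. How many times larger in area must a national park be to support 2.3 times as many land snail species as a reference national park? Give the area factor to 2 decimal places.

257.94

(A₂/A₁)^0.15 = 2.3, so A₂/A₁ = 2.3^(1/0.15) = 2.3^6.667
ln(A₂/A₁) = ln 2.3 / 0.15 = 0.8329 / 0.15 = 5.5527
A₂/A₁ = e^5.5527 ≈ 257.9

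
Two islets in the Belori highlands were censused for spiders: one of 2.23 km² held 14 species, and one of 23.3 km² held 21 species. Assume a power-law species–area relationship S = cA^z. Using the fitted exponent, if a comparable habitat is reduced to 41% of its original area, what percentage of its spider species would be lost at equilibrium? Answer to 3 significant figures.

z = ln(21/14) / ln(23.3/2.23) = 0.4055 / 2.3465 = 0.1728
S_new/S_old = (A_new/A_old)^z = 0.41^0.1728 = exp(0.1728 × -0.8916) = 0.8572
Fraction lost = 1 − 0.8572 = 0.1428

14.3%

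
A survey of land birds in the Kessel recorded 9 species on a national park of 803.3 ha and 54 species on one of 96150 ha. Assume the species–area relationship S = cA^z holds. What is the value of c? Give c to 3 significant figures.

z = ln(S₂/S₁) / ln(A₂/A₁) = ln(54/9) / ln(96150/803.3) = 1.7918 / 4.7849 = 0.3745
c = S₁ / A₁^z = 9 / 803.3^0.3745 = 9 / 12.24 = 0.7353

0.735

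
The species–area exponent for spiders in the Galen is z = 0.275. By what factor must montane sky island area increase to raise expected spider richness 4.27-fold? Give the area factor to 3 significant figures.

196

(A₂/A₁)^0.275 = 4.27, so A₂/A₁ = 4.27^(1/0.275) = 4.27^3.636
ln(A₂/A₁) = ln 4.27 / 0.275 = 1.4516 / 0.275 = 5.2786
A₂/A₁ = e^5.2786 ≈ 196.1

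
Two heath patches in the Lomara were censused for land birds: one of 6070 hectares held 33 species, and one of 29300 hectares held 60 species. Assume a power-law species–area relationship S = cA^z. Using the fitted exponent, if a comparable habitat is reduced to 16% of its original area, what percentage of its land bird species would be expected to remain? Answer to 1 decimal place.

49.9%

z = ln(60/33) / ln(29300/6070) = 0.5978 / 1.5742 = 0.3798
S_new/S_old = (A_new/A_old)^z = 0.16^0.3798 = exp(0.3798 × -1.8326) = 0.4986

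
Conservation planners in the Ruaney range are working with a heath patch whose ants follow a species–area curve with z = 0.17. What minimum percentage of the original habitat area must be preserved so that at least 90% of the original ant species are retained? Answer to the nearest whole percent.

Need (A_new/A_old)^0.17 = 0.9, so A_new/A_old = 0.9^(1/0.17) = 0.9^5.882
ln(A_new/A_old) = ln 0.9 / 0.17 = -0.1054 / 0.17 = -0.6198
A_new/A_old = e^-0.6198 ≈ 0.5381

54%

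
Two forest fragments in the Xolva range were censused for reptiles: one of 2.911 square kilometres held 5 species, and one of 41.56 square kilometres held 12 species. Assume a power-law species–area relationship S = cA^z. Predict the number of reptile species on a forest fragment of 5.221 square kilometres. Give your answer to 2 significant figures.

z = ln(12/5) / ln(41.56/2.911) = 0.8755 / 2.6586 = 0.3293
c = 5 / 2.911^0.3293 = 5 / 1.422 = 3.517
S₃ = 3.517 × 5.221^0.3293 = 3.517 × 1.723 ≈ 6.061

6.1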